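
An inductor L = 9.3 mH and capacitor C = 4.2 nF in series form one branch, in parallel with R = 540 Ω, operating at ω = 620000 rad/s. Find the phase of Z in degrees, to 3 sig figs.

X_L = ωL = 5770 Ω
X_C = 1/(ωC) = 384 Ω
Branch 1: Z₁ = R = 540 Ω
Branch 2 (series LC): Z₂ = j(X_L − X_C) = j5380 Ω
Parallel: Z = Z₁Z₂/(Z₁+Z₂), |Z| = 537 Ω, ∠Z = 5.73°

5.73°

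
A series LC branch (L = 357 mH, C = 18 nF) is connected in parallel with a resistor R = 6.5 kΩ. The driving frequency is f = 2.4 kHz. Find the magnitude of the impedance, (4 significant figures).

ω = 2πf = 15080 rad/s
X_L = ωL = 5383 Ω
X_C = 1/(ωC) = 3684 Ω
Branch 1: Z₁ = R = 6500 Ω
Branch 2 (series LC): Z₂ = j(X_L − X_C) = j1699 Ω
Parallel: Z = Z₁Z₂/(Z₁+Z₂), |Z| = 1644 Ω, ∠Z = 75.35°

1644 Ω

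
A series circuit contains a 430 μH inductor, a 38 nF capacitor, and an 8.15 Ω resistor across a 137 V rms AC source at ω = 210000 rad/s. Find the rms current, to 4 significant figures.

3.811 A

X_L = ωL = 90.30 Ω
X_C = 1/(ωC) = 125.3 Ω
Net reactance X = X_L − X_C = -35.01 Ω
Z = 8.150 − j35.01 Ω
|Z| = √(8.150² + 35.01²) = 35.95 Ω
I = V/|Z| = 137/35.95 = 3.811 A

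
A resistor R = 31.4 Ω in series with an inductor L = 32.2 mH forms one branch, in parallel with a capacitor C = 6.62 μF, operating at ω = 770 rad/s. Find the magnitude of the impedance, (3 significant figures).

X_L = ωL = 24.8 Ω
X_C = 1/(ωC) = 196 Ω
Branch 1 (R+jX_L): Z₁ = 31.4 + j24.8 Ω, |Z₁| = 40.0 Ω
Branch 2 (−jX_C): Z₂ = −j196 Ω
Parallel: Z = Z₁Z₂/(Z₁+Z₂), |Z| = 45.0 Ω, ∠Z = 27.9°

45.0 Ω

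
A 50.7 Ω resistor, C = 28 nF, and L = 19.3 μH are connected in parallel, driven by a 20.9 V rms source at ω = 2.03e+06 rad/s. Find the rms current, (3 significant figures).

774 mA

X_L = ωL = 39.2 Ω
X_C = 1/(ωC) = 17.6 Ω
Parallel: admittances add. Y = 1/R + 1/(jωL) + jωC
Y = (0.0197 + j0.0313) S
|Y| = 0.0370 S → |Z| = 1/|Y| = 27.0 Ω, ∠Z = −∠Y = -57.8°
I = V/|Z| = 20.9/27.0 = 774 mA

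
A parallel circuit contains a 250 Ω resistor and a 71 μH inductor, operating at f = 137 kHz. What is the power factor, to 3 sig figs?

ω = 2πf = 860800 rad/s
X_L = ωL = 61.1 Ω
Parallel: admittances add. Y = 1/R + 1/(jωL)
Y = (0.00400 − j0.0164) S
|Y| = 0.0168 S → |Z| = 1/|Y| = 59.4 Ω, ∠Z = −∠Y = 76.3°
cos φ = cos(76.3°) = 0.237

0.237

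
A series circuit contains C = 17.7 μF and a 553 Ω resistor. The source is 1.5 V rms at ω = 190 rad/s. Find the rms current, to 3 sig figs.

X_C = 1/(ωC) = 297 Ω
Z = 553 − j297 Ω
|Z| = √(553² + 297²) = 628 Ω
I = V/|Z| = 1.5/628 = 2.39 mA

2.39 mA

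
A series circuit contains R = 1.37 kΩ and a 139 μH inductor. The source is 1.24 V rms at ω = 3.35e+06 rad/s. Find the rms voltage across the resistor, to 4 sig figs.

1.174 V

X_L = ωL = 465.6 Ω
Z = 1370 + j465.6 Ω
|Z| = √(1370² + 465.6²) = 1447 Ω
I = V/|Z| = 857.0 μA
V_R = I·|Z_R| = 0.0008570 × 1370 = 1.174 V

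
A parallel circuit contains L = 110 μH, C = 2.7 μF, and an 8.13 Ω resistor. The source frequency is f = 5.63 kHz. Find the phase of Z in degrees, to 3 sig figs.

52.7°

ω = 2πf = 35370 rad/s
X_L = ωL = 3.89 Ω
X_C = 1/(ωC) = 10.5 Ω
Parallel: admittances add. Y = 1/R + 1/(jωL) + jωC
Y = (0.123 − j0.161) S
|Y| = 0.203 S → |Z| = 1/|Y| = 4.93 Ω, ∠Z = −∠Y = 52.7°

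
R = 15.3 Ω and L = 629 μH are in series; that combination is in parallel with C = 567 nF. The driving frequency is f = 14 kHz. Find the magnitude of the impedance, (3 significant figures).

29.9 Ω

ω = 2πf = 87960 rad/s
X_L = ωL = 55.3 Ω
X_C = 1/(ωC) = 20.0 Ω
Branch 1 (R+jX_L): Z₁ = 15.3 + j55.3 Ω, |Z₁| = 57.4 Ω
Branch 2 (−jX_C): Z₂ = −j20.0 Ω
Parallel: Z = Z₁Z₂/(Z₁+Z₂), |Z| = 29.9 Ω, ∠Z = -82.0°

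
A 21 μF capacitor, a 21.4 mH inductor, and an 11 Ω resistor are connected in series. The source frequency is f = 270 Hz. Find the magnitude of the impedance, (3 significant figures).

13.7 Ω

ω = 2πf = 1696 rad/s
X_L = ωL = 36.3 Ω
X_C = 1/(ωC) = 28.1 Ω
Net reactance X = X_L − X_C = 8.23 Ω
Z = 11.0 + j8.23 Ω
|Z| = √(11.0² + 8.23²) = 13.7 Ω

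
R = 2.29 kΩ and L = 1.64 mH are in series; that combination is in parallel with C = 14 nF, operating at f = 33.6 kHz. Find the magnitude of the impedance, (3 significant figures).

342 Ω

ω = 2πf = 211100 rad/s
X_L = ωL = 346 Ω
X_C = 1/(ωC) = 338 Ω
Branch 1 (R+jX_L): Z₁ = 2290 + j346 Ω, |Z₁| = 2320 Ω
Branch 2 (−jX_C): Z₂ = −j338 Ω
Parallel: Z = Z₁Z₂/(Z₁+Z₂), |Z| = 342 Ω, ∠Z = -81.6°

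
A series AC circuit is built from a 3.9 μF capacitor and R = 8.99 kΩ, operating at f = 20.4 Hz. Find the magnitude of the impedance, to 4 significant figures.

9210 Ω

ω = 2πf = 128.2 rad/s
X_C = 1/(ωC) = 2000 Ω
Z = 8990 − j2000 Ω
|Z| = √(8990² + 2000²) = 9210 Ω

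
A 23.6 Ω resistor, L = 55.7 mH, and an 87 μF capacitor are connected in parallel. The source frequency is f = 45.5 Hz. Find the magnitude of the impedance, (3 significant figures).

17.6 Ω

ω = 2πf = 285.9 rad/s
X_L = ωL = 15.9 Ω
X_C = 1/(ωC) = 40.2 Ω
Parallel: admittances add. Y = 1/R + 1/(jωL) + jωC
Y = (0.0424 − j0.0379) S
|Y| = 0.0569 S → |Z| = 1/|Y| = 17.6 Ω, ∠Z = −∠Y = 41.8°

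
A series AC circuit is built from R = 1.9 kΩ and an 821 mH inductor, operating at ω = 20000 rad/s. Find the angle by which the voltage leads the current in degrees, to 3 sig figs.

83.4°

X_L = ωL = 16400 Ω
Z = 1900 + j16400 Ω
|Z| = √(1900² + 16400²) = 16500 Ω
∠Z = arctan(16400/1900) = 83.4°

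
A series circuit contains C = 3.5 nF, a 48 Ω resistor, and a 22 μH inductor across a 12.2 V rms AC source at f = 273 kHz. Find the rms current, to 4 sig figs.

ω = 2πf = 1.715e+06 rad/s
X_L = ωL = 37.74 Ω
X_C = 1/(ωC) = 166.6 Ω
Net reactance X = X_L − X_C = -128.8 Ω
Z = 48.00 − j128.8 Ω
|Z| = √(48.00² + 128.8²) = 137.5 Ω
I = V/|Z| = 12.2/137.5 = 88.74 mA

88.74 mA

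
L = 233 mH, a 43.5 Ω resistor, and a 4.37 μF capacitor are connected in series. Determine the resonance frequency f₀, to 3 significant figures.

158 Hz

ω₀ = 1/√(LC) = 1/√(0.233 × 4.37e-06) = 991.0 rad/s
f₀ = ω₀/(2π) = 158 Hz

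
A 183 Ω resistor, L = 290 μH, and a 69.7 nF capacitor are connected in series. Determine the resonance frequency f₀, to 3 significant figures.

35.4 kHz

ω₀ = 1/√(LC) = 1/√(0.00029 × 6.97e-08) = 222400 rad/s
f₀ = ω₀/(2π) = 35.4 kHz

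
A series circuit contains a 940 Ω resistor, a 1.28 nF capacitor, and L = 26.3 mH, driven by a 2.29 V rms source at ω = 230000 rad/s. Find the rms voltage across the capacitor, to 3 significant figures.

X_L = ωL = 6050 Ω
X_C = 1/(ωC) = 3400 Ω
Net reactance X = X_L − X_C = 2650 Ω
Z = 940 + j2650 Ω
|Z| = √(940² + 2650²) = 2810 Ω
I = V/|Z| = 814 μA
V_C = I·|Z_C| = 0.000814 × 3400 = 2.76 V

2.76 V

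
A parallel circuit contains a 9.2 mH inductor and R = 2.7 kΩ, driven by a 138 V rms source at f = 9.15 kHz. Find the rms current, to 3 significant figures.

ω = 2πf = 57490 rad/s
X_L = ωL = 529 Ω
Parallel: admittances add. Y = 1/R + 1/(jωL)
Y = (0.000370 − j0.00189) S
|Y| = 0.00193 S → |Z| = 1/|Y| = 519 Ω, ∠Z = −∠Y = 78.9°
I = V/|Z| = 138/519 = 266 mA

266 mA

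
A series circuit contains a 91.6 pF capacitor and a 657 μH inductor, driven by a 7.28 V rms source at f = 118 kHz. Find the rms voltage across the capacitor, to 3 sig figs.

ω = 2πf = 741400 rad/s
X_L = ωL = 487 Ω
X_C = 1/(ωC) = 14700 Ω
Net reactance X = X_L − X_C = -14200 Ω
Z = − j14200 Ω
|Z| = √(0² + 14200²) = 14200 Ω
I = V/|Z| = 511 μA
V_C = I·|Z_C| = 0.000511 × 14700 = 7.53 V

7.53 V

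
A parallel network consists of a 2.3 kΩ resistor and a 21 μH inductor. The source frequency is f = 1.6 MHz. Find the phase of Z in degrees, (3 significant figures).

84.8°

ω = 2πf = 1.005e+07 rad/s
X_L = ωL = 211 Ω
Parallel: admittances add. Y = 1/R + 1/(jωL)
Y = (0.000435 − j0.00474) S
|Y| = 0.00476 S → |Z| = 1/|Y| = 210 Ω, ∠Z = −∠Y = 84.8°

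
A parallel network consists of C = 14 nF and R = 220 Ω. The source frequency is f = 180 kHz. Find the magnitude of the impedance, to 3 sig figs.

ω = 2πf = 1.131e+06 rad/s
X_C = 1/(ωC) = 63.2 Ω
Parallel: admittances add. Y = 1/R + jωC
Y = (0.00455 + j0.0158) S
|Y| = 0.0165 S → |Z| = 1/|Y| = 60.7 Ω, ∠Z = −∠Y = -74.0°

60.7 Ω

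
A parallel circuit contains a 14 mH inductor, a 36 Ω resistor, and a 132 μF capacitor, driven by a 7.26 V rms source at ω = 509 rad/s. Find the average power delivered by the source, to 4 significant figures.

X_L = ωL = 7.126 Ω
X_C = 1/(ωC) = 14.88 Ω
Parallel: admittances add. Y = 1/R + 1/(jωL) + jωC
Y = (0.02778 − j0.07314) S
|Y| = 0.07824 S → |Z| = 1/|Y| = 12.78 Ω, ∠Z = −∠Y = 69.20°
I = V/|Z| = 568.0 mA
P = VI cos φ = 7.26 × 0.5680 × cos(69.20°) = 1.464 W

1.464 W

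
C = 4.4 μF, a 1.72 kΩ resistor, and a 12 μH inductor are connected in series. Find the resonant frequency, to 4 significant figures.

ω₀ = 1/√(LC) = 1/√(1.2e-05 × 4.4e-06) = 137600 rad/s
f₀ = ω₀/(2π) = 21.90 kHz

21.90 kHz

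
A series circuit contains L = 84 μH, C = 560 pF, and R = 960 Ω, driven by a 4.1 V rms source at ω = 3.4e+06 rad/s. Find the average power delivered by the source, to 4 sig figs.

16.48 mW

X_L = ωL = 285.6 Ω
X_C = 1/(ωC) = 525.2 Ω
Net reactance X = X_L − X_C = -239.6 Ω
Z = 960.0 − j239.6 Ω
|Z| = √(960.0² + 239.6²) = 989.5 Ω
∠Z = arctan(-239.6/960.0) = -14.01°
I = V/|Z| = 4.144 mA
P = VI cos φ = 4.1 × 0.004144 × cos(-14.01°) = 16.48 mW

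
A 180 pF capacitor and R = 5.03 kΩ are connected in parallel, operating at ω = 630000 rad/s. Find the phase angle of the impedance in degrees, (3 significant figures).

-29.7°

X_C = 1/(ωC) = 8820 Ω
Parallel: admittances add. Y = 1/R + jωC
Y = (0.000199 + j0.000113) S
|Y| = 0.000229 S → |Z| = 1/|Y| = 4370 Ω, ∠Z = −∠Y = -29.7°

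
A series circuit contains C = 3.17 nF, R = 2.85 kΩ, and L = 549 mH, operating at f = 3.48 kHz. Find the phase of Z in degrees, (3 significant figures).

ω = 2πf = 21870 rad/s
X_L = ωL = 12000 Ω
X_C = 1/(ωC) = 14400 Ω
Net reactance X = X_L − X_C = -2420 Ω
Z = 2850 − j2420 Ω
|Z| = √(2850² + 2420²) = 3740 Ω
∠Z = arctan(-2420/2850) = -40.4°

-40.4°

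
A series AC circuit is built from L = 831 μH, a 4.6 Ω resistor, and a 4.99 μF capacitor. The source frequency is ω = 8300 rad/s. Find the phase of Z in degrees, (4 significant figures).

X_L = ωL = 6.897 Ω
X_C = 1/(ωC) = 24.14 Ω
Net reactance X = X_L − X_C = -17.25 Ω
Z = 4.600 − j17.25 Ω
|Z| = √(4.600² + 17.25²) = 17.85 Ω
∠Z = arctan(-17.25/4.600) = -75.07°

-75.07°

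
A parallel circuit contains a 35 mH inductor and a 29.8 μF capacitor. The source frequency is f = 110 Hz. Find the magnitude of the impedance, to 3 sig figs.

48.2 Ω

ω = 2πf = 691.2 rad/s
X_L = ωL = 24.2 Ω
X_C = 1/(ωC) = 48.6 Ω
Parallel: admittances add. Y = 1/(jωL) + jωC
Y = (0 − j0.0207) S
|Y| = 0.0207 S → |Z| = 1/|Y| = 48.2 Ω, ∠Z = −∠Y = 90.0°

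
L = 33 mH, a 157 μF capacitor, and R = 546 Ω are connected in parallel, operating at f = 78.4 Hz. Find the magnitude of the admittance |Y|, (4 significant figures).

ω = 2πf = 492.6 rad/s
X_L = ωL = 16.26 Ω
X_C = 1/(ωC) = 12.93 Ω
Parallel: admittances add. Y = 1/R + 1/(jωL) + jωC
Y = (0.001832 + j0.01582) S
|Y| = 0.01593 S → |Z| = 1/|Y| = 62.78 Ω, ∠Z = −∠Y = -83.40°

15.93 mS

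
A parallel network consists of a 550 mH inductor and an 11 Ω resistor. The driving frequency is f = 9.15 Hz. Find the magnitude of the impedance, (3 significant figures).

10.4 Ω

ω = 2πf = 57.49 rad/s
X_L = ωL = 31.6 Ω
Parallel: admittances add. Y = 1/R + 1/(jωL)
Y = (0.0909 − j0.0316) S
|Y| = 0.0963 S → |Z| = 1/|Y| = 10.4 Ω, ∠Z = −∠Y = 19.2°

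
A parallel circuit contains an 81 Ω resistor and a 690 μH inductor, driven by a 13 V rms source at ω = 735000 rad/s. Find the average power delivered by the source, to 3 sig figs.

X_L = ωL = 507 Ω
Parallel: admittances add. Y = 1/R + 1/(jωL)
Y = (0.0123 − j0.00197) S
|Y| = 0.0125 S → |Z| = 1/|Y| = 80.0 Ω, ∠Z = −∠Y = 9.07°
I = V/|Z| = 163 mA
P = VI cos φ = 13 × 0.163 × cos(9.07°) = 2.09 W

2.09 W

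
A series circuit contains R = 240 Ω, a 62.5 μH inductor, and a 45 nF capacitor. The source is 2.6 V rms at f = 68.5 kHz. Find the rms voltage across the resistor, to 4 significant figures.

2.586 V

ω = 2πf = 430400 rad/s
X_L = ωL = 26.90 Ω
X_C = 1/(ωC) = 51.63 Ω
Net reactance X = X_L − X_C = -24.73 Ω
Z = 240.0 − j24.73 Ω
|Z| = √(240.0² + 24.73²) = 241.3 Ω
I = V/|Z| = 10.78 mA
V_R = I·|Z_R| = 0.01078 × 240.0 = 2.586 V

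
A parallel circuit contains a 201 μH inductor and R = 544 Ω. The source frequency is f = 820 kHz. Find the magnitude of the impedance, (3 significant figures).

482 Ω

ω = 2πf = 5.152e+06 rad/s
X_L = ωL = 1040 Ω
Parallel: admittances add. Y = 1/R + 1/(jωL)
Y = (0.00184 − j0.000966) S
|Y| = 0.00208 S → |Z| = 1/|Y| = 482 Ω, ∠Z = −∠Y = 27.7°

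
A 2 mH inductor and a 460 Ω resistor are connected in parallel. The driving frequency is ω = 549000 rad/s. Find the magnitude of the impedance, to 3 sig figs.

X_L = ωL = 1100 Ω
Parallel: admittances add. Y = 1/R + 1/(jωL)
Y = (0.00217 − j0.000911) S
|Y| = 0.00236 S → |Z| = 1/|Y| = 424 Ω, ∠Z = −∠Y = 22.7°

424 Ω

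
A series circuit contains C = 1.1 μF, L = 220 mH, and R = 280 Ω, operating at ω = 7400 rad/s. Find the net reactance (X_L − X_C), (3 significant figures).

X_L = ωL = 1630 Ω
X_C = 1/(ωC) = 123 Ω
X = 1630 − 123 = 1510 Ω

1510 Ω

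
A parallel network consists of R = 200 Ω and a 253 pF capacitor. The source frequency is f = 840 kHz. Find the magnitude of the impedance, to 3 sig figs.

ω = 2πf = 5.278e+06 rad/s
X_C = 1/(ωC) = 749 Ω
Parallel: admittances add. Y = 1/R + jωC
Y = (0.00500 + j0.00134) S
|Y| = 0.00518 S → |Z| = 1/|Y| = 193 Ω, ∠Z = −∠Y = -15.0°

193 Ω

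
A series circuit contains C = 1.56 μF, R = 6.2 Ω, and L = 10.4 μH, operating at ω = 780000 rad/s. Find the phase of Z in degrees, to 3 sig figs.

49.6°

X_L = ωL = 8.11 Ω
X_C = 1/(ωC) = 0.822 Ω
Net reactance X = X_L − X_C = 7.29 Ω
Z = 6.20 + j7.29 Ω
|Z| = √(6.20² + 7.29²) = 9.57 Ω
∠Z = arctan(7.29/6.20) = 49.6°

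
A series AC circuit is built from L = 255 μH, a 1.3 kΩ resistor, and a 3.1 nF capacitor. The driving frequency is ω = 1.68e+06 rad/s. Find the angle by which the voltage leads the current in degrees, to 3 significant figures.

10.3°

X_L = ωL = 428 Ω
X_C = 1/(ωC) = 192 Ω
Net reactance X = X_L − X_C = 236 Ω
Z = 1300 + j236 Ω
|Z| = √(1300² + 236²) = 1320 Ω
∠Z = arctan(236/1300) = 10.3°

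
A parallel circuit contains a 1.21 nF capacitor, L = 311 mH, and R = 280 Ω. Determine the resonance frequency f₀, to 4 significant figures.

ω₀ = 1/√(LC) = 1/√(0.311 × 1.21e-09) = 51550 rad/s
f₀ = ω₀/(2π) = 8.204 kHz

8.204 kHz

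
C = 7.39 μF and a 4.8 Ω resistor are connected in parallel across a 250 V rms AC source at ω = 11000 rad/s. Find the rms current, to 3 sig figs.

X_C = 1/(ωC) = 12.3 Ω
Parallel: admittances add. Y = 1/R + jωC
Y = (0.208 + j0.0813) S
|Y| = 0.224 S → |Z| = 1/|Y| = 4.47 Ω, ∠Z = −∠Y = -21.3°
I = V/|Z| = 250/4.47 = 55.9 A

55.9 A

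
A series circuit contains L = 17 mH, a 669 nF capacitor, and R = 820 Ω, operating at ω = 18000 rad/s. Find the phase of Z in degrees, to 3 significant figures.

15.2°

X_L = ωL = 306 Ω
X_C = 1/(ωC) = 83.0 Ω
Net reactance X = X_L − X_C = 223 Ω
Z = 820 + j223 Ω
|Z| = √(820² + 223²) = 850 Ω
∠Z = arctan(223/820) = 15.2°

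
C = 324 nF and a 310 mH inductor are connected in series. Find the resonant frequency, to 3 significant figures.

ω₀ = 1/√(LC) = 1/√(0.31 × 3.24e-07) = 3155 rad/s
f₀ = ω₀/(2π) = 502 Hz

502 Hz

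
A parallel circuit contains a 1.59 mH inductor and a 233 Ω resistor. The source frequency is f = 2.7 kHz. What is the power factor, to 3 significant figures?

ω = 2πf = 16960 rad/s
X_L = ωL = 27.0 Ω
Parallel: admittances add. Y = 1/R + 1/(jωL)
Y = (0.00429 − j0.0371) S
|Y| = 0.0373 S → |Z| = 1/|Y| = 26.8 Ω, ∠Z = −∠Y = 83.4°
cos φ = cos(83.4°) = 0.115

0.115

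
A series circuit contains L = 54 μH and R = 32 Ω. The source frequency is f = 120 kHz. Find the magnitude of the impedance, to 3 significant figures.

ω = 2πf = 754000 rad/s
X_L = ωL = 40.7 Ω
Z = 32.0 + j40.7 Ω
|Z| = √(32.0² + 40.7²) = 51.8 Ω

51.8 Ω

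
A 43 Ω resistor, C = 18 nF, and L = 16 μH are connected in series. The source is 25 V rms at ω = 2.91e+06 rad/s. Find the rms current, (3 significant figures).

490 mA

X_L = ωL = 46.6 Ω
X_C = 1/(ωC) = 19.1 Ω
Net reactance X = X_L − X_C = 27.5 Ω
Z = 43.0 + j27.5 Ω
|Z| = √(43.0² + 27.5²) = 51.0 Ω
I = V/|Z| = 25/51.0 = 490 mA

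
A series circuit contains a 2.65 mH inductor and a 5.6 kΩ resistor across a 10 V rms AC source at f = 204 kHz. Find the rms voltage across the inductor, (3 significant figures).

5.19 V

ω = 2πf = 1.282e+06 rad/s
X_L = ωL = 3400 Ω
Z = 5600 + j3400 Ω
|Z| = √(5600² + 3400²) = 6550 Ω
I = V/|Z| = 1.53 mA
V_L = I·|Z_L| = 0.00153 × 3400 = 5.19 V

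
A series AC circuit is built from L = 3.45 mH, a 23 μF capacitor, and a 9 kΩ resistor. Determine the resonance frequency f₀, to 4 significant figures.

ω₀ = 1/√(LC) = 1/√(0.00345 × 2.3e-05) = 3550 rad/s
f₀ = ω₀/(2π) = 565.0 Hz

565.0 Hz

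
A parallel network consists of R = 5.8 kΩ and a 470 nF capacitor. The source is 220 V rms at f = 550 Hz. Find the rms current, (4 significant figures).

359.3 mA

ω = 2πf = 3456 rad/s
X_C = 1/(ωC) = 615.7 Ω
Parallel: admittances add. Y = 1/R + jωC
Y = (0.0001724 + j0.001624) S
|Y| = 0.001633 S → |Z| = 1/|Y| = 612.2 Ω, ∠Z = −∠Y = -83.94°
I = V/|Z| = 220/612.2 = 359.3 mA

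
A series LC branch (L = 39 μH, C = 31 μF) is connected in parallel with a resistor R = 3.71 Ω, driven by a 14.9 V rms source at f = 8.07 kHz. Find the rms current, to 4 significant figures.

11.81 A

ω = 2πf = 50710 rad/s
X_L = ωL = 1.978 Ω
X_C = 1/(ωC) = 0.6362 Ω
Branch 1: Z₁ = R = 3.710 Ω
Branch 2 (series LC): Z₂ = j(X_L − X_C) = j1.341 Ω
Parallel: Z = Z₁Z₂/(Z₁+Z₂), |Z| = 1.261 Ω, ∠Z = 70.12°
I = V/|Z| = 14.9/1.261 = 11.81 A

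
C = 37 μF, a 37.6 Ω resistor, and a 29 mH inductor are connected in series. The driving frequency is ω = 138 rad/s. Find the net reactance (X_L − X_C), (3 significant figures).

X_L = ωL = 4.00 Ω
X_C = 1/(ωC) = 196 Ω
X = 4.00 − 196 = -192 Ω

-192 Ω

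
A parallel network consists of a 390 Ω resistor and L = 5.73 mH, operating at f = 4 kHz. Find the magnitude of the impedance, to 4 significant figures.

ω = 2πf = 25130 rad/s
X_L = ωL = 144.0 Ω
Parallel: admittances add. Y = 1/R + 1/(jωL)
Y = (0.002564 − j0.006944) S
|Y| = 0.007402 S → |Z| = 1/|Y| = 135.1 Ω, ∠Z = −∠Y = 69.73°

135.1 Ω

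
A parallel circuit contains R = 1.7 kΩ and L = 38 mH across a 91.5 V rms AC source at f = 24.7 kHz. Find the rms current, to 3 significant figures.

ω = 2πf = 155200 rad/s
X_L = ωL = 5900 Ω
Parallel: admittances add. Y = 1/R + 1/(jωL)
Y = (0.000588 − j0.000170) S
|Y| = 0.000612 S → |Z| = 1/|Y| = 1630 Ω, ∠Z = −∠Y = 16.1°
I = V/|Z| = 91.5/1630 = 56.0 mA

56.0 mA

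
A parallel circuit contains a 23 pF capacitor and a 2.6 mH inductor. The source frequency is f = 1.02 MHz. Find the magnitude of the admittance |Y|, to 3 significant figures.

ω = 2πf = 6.409e+06 rad/s
X_L = ωL = 16700 Ω
X_C = 1/(ωC) = 6780 Ω
Parallel: admittances add. Y = 1/(jωL) + jωC
Y = (0 + j8.74e-05) S
|Y| = 8.74e-05 S → |Z| = 1/|Y| = 11400 Ω, ∠Z = −∠Y = -90.0°

87.4 μS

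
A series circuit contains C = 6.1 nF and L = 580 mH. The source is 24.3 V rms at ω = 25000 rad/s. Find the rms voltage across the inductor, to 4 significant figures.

44.36 V

X_L = ωL = 14500 Ω
X_C = 1/(ωC) = 6557 Ω
Net reactance X = X_L − X_C = 7943 Ω
Z = j7943 Ω
|Z| = √(0² + 7943²) = 7943 Ω
I = V/|Z| = 3.059 mA
V_L = I·|Z_L| = 0.003059 × 14500 = 44.36 V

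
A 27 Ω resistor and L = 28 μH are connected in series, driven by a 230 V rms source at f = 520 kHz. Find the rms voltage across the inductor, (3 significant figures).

221 V

ω = 2πf = 3.267e+06 rad/s
X_L = ωL = 91.5 Ω
Z = 27.0 + j91.5 Ω
|Z| = √(27.0² + 91.5²) = 95.4 Ω
I = V/|Z| = 2.41 A
V_L = I·|Z_L| = 2.41 × 91.5 = 221 V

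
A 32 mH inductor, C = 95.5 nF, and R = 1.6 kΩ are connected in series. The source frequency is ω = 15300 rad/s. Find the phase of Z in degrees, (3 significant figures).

X_L = ωL = 490 Ω
X_C = 1/(ωC) = 684 Ω
Net reactance X = X_L − X_C = -195 Ω
Z = 1600 − j195 Ω
|Z| = √(1600² + 195²) = 1610 Ω
∠Z = arctan(-195/1600) = -6.94°

-6.94°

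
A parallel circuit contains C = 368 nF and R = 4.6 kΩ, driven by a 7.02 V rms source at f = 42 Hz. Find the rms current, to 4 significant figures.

ω = 2πf = 263.9 rad/s
X_C = 1/(ωC) = 10300 Ω
Parallel: admittances add. Y = 1/R + jωC
Y = (0.0002174 + j9.711e-05) S
|Y| = 0.0002381 S → |Z| = 1/|Y| = 4200 Ω, ∠Z = −∠Y = -24.07°
I = V/|Z| = 7.02/4200 = 1.671 mA

1.671 mA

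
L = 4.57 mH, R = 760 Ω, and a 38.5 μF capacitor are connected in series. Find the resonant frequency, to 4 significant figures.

379.4 Hz

ω₀ = 1/√(LC) = 1/√(0.00457 × 3.85e-05) = 2384 rad/s
f₀ = ω₀/(2π) = 379.4 Hz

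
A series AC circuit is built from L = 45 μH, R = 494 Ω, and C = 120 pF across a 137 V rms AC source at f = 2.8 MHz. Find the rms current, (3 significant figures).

ω = 2πf = 1.759e+07 rad/s
X_L = ωL = 792 Ω
X_C = 1/(ωC) = 474 Ω
Net reactance X = X_L − X_C = 318 Ω
Z = 494 + j318 Ω
|Z| = √(494² + 318²) = 588 Ω
I = V/|Z| = 137/588 = 233 mA

233 mA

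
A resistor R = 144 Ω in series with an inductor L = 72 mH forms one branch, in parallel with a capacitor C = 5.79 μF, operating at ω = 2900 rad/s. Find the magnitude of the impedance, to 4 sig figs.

72.84 Ω

X_L = ωL = 208.8 Ω
X_C = 1/(ωC) = 59.56 Ω
Branch 1 (R+jX_L): Z₁ = 144.0 + j208.8 Ω, |Z₁| = 253.6 Ω
Branch 2 (−jX_C): Z₂ = −j59.56 Ω
Parallel: Z = Z₁Z₂/(Z₁+Z₂), |Z| = 72.84 Ω, ∠Z = -80.62°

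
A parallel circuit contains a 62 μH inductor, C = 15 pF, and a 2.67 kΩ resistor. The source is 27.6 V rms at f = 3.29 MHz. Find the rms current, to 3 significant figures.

16.6 mA

ω = 2πf = 2.067e+07 rad/s
X_L = ωL = 1280 Ω
X_C = 1/(ωC) = 3230 Ω
Parallel: admittances add. Y = 1/R + 1/(jωL) + jωC
Y = (0.000375 − j0.000470) S
|Y| = 0.000601 S → |Z| = 1/|Y| = 1660 Ω, ∠Z = −∠Y = 51.5°
I = V/|Z| = 27.6/1660 = 16.6 mA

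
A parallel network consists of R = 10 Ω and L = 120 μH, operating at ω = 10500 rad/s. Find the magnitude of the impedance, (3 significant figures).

X_L = ωL = 1.26 Ω
Parallel: admittances add. Y = 1/R + 1/(jωL)
Y = (0.100 − j0.794) S
|Y| = 0.800 S → |Z| = 1/|Y| = 1.25 Ω, ∠Z = −∠Y = 82.8°

1.25 Ω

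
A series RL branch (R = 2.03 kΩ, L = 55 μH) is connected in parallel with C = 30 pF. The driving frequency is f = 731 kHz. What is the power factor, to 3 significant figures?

ω = 2πf = 4.593e+06 rad/s
X_L = ωL = 253 Ω
X_C = 1/(ωC) = 7260 Ω
Branch 1 (R+jX_L): Z₁ = 2030 + j253 Ω, |Z₁| = 2050 Ω
Branch 2 (−jX_C): Z₂ = −j7260 Ω
Parallel: Z = Z₁Z₂/(Z₁+Z₂), |Z| = 2040 Ω, ∠Z = -9.07°
cos φ = cos(-9.07°) = 0.988

0.988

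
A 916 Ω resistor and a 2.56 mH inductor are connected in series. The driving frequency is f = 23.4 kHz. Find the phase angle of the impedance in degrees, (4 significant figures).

ω = 2πf = 147000 rad/s
X_L = ωL = 376.4 Ω
Z = 916.0 + j376.4 Ω
|Z| = √(916.0² + 376.4²) = 990.3 Ω
∠Z = arctan(376.4/916.0) = 22.34°

22.34°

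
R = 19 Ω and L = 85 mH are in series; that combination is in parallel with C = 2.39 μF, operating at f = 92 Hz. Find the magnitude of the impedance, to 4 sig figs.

56.49 Ω

ω = 2πf = 578.1 rad/s
X_L = ωL = 49.13 Ω
X_C = 1/(ωC) = 723.8 Ω
Branch 1 (R+jX_L): Z₁ = 19.00 + j49.13 Ω, |Z₁| = 52.68 Ω
Branch 2 (−jX_C): Z₂ = −j723.8 Ω
Parallel: Z = Z₁Z₂/(Z₁+Z₂), |Z| = 56.49 Ω, ∠Z = 67.25°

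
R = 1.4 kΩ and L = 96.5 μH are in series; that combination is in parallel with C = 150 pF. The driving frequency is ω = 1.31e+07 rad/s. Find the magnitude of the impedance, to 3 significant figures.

603 Ω

X_L = ωL = 1260 Ω
X_C = 1/(ωC) = 509 Ω
Branch 1 (R+jX_L): Z₁ = 1400 + j1260 Ω, |Z₁| = 1890 Ω
Branch 2 (−jX_C): Z₂ = −j509 Ω
Parallel: Z = Z₁Z₂/(Z₁+Z₂), |Z| = 603 Ω, ∠Z = -76.3°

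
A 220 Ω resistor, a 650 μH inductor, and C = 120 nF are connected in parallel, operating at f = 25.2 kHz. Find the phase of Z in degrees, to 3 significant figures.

ω = 2πf = 158300 rad/s
X_L = ωL = 103 Ω
X_C = 1/(ωC) = 52.6 Ω
Parallel: admittances add. Y = 1/R + 1/(jωL) + jωC
Y = (0.00455 + j0.00928) S
|Y| = 0.0103 S → |Z| = 1/|Y| = 96.7 Ω, ∠Z = −∠Y = -63.9°

-63.9°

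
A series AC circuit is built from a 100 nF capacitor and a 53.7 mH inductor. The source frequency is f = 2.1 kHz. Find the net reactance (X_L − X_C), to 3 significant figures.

-49.3 Ω

ω = 2πf = 13190 rad/s
X_L = ωL = 709 Ω
X_C = 1/(ωC) = 758 Ω
X = 709 − 758 = -49.3 Ω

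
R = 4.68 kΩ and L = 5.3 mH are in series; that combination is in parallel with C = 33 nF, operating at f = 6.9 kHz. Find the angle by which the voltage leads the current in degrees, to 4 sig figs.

ω = 2πf = 43350 rad/s
X_L = ωL = 229.8 Ω
X_C = 1/(ωC) = 699.0 Ω
Branch 1 (R+jX_L): Z₁ = 4680 + j229.8 Ω, |Z₁| = 4686 Ω
Branch 2 (−jX_C): Z₂ = −j699.0 Ω
Parallel: Z = Z₁Z₂/(Z₁+Z₂), |Z| = 696.3 Ω, ∠Z = -81.46°

-81.46°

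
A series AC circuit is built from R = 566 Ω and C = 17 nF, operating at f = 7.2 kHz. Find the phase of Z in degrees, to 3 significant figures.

-66.5°

ω = 2πf = 45240 rad/s
X_C = 1/(ωC) = 1300 Ω
Z = 566 − j1300 Ω
|Z| = √(566² + 1300²) = 1420 Ω
∠Z = arctan(-1300/566) = -66.5°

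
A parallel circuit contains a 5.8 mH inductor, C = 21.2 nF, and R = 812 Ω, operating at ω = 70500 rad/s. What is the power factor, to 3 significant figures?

X_L = ωL = 409 Ω
X_C = 1/(ωC) = 669 Ω
Parallel: admittances add. Y = 1/R + 1/(jωL) + jωC
Y = (0.00123 − j0.000951) S
|Y| = 0.00156 S → |Z| = 1/|Y| = 643 Ω, ∠Z = −∠Y = 37.7°
cos φ = cos(37.7°) = 0.791

0.791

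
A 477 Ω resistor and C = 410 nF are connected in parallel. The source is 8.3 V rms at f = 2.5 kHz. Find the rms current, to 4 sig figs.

ω = 2πf = 15710 rad/s
X_C = 1/(ωC) = 155.3 Ω
Parallel: admittances add. Y = 1/R + jωC
Y = (0.002096 + j0.006440) S
|Y| = 0.006773 S → |Z| = 1/|Y| = 147.6 Ω, ∠Z = −∠Y = -71.97°
I = V/|Z| = 8.3/147.6 = 56.21 mA

56.21 mA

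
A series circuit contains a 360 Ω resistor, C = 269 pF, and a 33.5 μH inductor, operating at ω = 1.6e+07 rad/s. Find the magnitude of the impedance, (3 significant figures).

471 Ω

X_L = ωL = 536 Ω
X_C = 1/(ωC) = 232 Ω
Net reactance X = X_L − X_C = 304 Ω
Z = 360 + j304 Ω
|Z| = √(360² + 304²) = 471 Ω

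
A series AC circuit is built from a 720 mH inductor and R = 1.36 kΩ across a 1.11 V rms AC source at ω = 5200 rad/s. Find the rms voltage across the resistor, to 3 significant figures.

0.379 V

X_L = ωL = 3740 Ω
Z = 1360 + j3740 Ω
|Z| = √(1360² + 3740²) = 3980 Ω
I = V/|Z| = 279 μA
V_R = I·|Z_R| = 0.000279 × 1360 = 0.379 V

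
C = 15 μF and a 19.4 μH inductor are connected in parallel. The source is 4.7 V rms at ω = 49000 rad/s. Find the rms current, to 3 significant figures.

X_L = ωL = 0.951 Ω
X_C = 1/(ωC) = 1.36 Ω
Parallel: admittances add. Y = 1/(jωL) + jωC
Y = (0 − j0.317) S
|Y| = 0.317 S → |Z| = 1/|Y| = 3.15 Ω, ∠Z = −∠Y = 90.0°
I = V/|Z| = 4.7/3.15 = 1.49 A

1.49 A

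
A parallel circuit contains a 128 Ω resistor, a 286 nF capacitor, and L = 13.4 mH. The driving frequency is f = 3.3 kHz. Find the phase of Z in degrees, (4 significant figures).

ω = 2πf = 20730 rad/s
X_L = ωL = 277.8 Ω
X_C = 1/(ωC) = 168.6 Ω
Parallel: admittances add. Y = 1/R + 1/(jωL) + jωC
Y = (0.007812 + j0.002331) S
|Y| = 0.008153 S → |Z| = 1/|Y| = 122.7 Ω, ∠Z = −∠Y = -16.61°

-16.61°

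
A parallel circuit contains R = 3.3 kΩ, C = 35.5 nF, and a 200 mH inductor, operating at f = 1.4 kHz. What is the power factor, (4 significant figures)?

0.7637

ω = 2πf = 8796 rad/s
X_L = ωL = 1759 Ω
X_C = 1/(ωC) = 3202 Ω
Parallel: admittances add. Y = 1/R + 1/(jωL) + jωC
Y = (0.0003030 − j0.0002561) S
|Y| = 0.0003968 S → |Z| = 1/|Y| = 2520 Ω, ∠Z = −∠Y = 40.21°
cos φ = cos(40.21°) = 0.7637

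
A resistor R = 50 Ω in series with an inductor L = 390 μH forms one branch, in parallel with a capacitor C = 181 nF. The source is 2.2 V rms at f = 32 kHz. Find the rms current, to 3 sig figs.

ω = 2πf = 201100 rad/s
X_L = ωL = 78.4 Ω
X_C = 1/(ωC) = 27.5 Ω
Branch 1 (R+jX_L): Z₁ = 50.0 + j78.4 Ω, |Z₁| = 93.0 Ω
Branch 2 (−jX_C): Z₂ = −j27.5 Ω
Parallel: Z = Z₁Z₂/(Z₁+Z₂), |Z| = 35.8 Ω, ∠Z = -78.1°
I = V/|Z| = 2.2/35.8 = 61.4 mA

61.4 mA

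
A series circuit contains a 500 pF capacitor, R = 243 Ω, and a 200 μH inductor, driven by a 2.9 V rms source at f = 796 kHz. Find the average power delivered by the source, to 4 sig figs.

4.871 mW

ω = 2πf = 5.001e+06 rad/s
X_L = ωL = 1000 Ω
X_C = 1/(ωC) = 399.9 Ω
Net reactance X = X_L − X_C = 600.4 Ω
Z = 243.0 + j600.4 Ω
|Z| = √(243.0² + 600.4²) = 647.7 Ω
∠Z = arctan(600.4/243.0) = 67.97°
I = V/|Z| = 4.477 mA
P = VI cos φ = 2.9 × 0.004477 × cos(67.97°) = 4.871 mW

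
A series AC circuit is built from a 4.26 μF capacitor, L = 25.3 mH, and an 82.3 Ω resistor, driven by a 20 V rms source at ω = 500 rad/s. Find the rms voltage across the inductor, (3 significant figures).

X_L = ωL = 12.7 Ω
X_C = 1/(ωC) = 469 Ω
Net reactance X = X_L − X_C = -457 Ω
Z = 82.3 − j457 Ω
|Z| = √(82.3² + 457²) = 464 Ω
I = V/|Z| = 43.1 mA
V_L = I·|Z_L| = 0.0431 × 12.7 = 0.545 V

0.545 V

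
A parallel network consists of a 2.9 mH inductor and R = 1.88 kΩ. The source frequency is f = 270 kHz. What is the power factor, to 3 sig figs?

0.934

ω = 2πf = 1.696e+06 rad/s
X_L = ωL = 4920 Ω
Parallel: admittances add. Y = 1/R + 1/(jωL)
Y = (0.000532 − j0.000203) S
|Y| = 0.000569 S → |Z| = 1/|Y| = 1760 Ω, ∠Z = −∠Y = 20.9°
cos φ = cos(20.9°) = 0.934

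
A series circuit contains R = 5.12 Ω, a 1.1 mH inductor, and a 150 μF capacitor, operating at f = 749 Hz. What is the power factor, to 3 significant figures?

0.806

ω = 2πf = 4706 rad/s
X_L = ωL = 5.18 Ω
X_C = 1/(ωC) = 1.42 Ω
Net reactance X = X_L − X_C = 3.76 Ω
Z = 5.12 + j3.76 Ω
|Z| = √(5.12² + 3.76²) = 6.35 Ω
∠Z = arctan(3.76/5.12) = 36.3°
cos φ = cos(36.3°) = 0.806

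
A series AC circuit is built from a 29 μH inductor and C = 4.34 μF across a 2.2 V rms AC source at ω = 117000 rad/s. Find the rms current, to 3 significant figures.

1.55 A

X_L = ωL = 3.39 Ω
X_C = 1/(ωC) = 1.97 Ω
Net reactance X = X_L − X_C = 1.42 Ω
Z = j1.42 Ω
|Z| = √(0² + 1.42²) = 1.42 Ω
I = V/|Z| = 2.2/1.42 = 1.55 A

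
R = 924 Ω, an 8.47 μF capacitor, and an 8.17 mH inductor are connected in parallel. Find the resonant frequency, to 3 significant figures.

ω₀ = 1/√(LC) = 1/√(0.00817 × 8.47e-06) = 3801 rad/s
f₀ = ω₀/(2π) = 605 Hz

605 Hz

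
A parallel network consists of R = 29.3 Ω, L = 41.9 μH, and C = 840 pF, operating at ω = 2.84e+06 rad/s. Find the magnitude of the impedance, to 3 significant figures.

X_L = ωL = 119 Ω
X_C = 1/(ωC) = 419 Ω
Parallel: admittances add. Y = 1/R + 1/(jωL) + jωC
Y = (0.0341 − j0.00602) S
|Y| = 0.0347 S → |Z| = 1/|Y| = 28.9 Ω, ∠Z = −∠Y = 10.0°

28.9 Ω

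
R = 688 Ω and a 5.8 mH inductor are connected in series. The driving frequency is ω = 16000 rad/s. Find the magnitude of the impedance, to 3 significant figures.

694 Ω

X_L = ωL = 92.8 Ω
Z = 688 + j92.8 Ω
|Z| = √(688² + 92.8²) = 694 Ω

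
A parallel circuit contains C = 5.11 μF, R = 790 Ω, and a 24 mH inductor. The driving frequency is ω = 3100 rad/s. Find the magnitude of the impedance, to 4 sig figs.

368.5 Ω

X_L = ωL = 74.40 Ω
X_C = 1/(ωC) = 63.13 Ω
Parallel: admittances add. Y = 1/R + 1/(jωL) + jωC
Y = (0.001266 + j0.002400) S
|Y| = 0.002713 S → |Z| = 1/|Y| = 368.5 Ω, ∠Z = −∠Y = -62.19°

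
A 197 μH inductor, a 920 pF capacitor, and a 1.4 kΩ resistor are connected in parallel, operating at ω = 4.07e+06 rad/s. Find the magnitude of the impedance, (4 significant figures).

X_L = ωL = 801.8 Ω
X_C = 1/(ωC) = 267.1 Ω
Parallel: admittances add. Y = 1/R + 1/(jωL) + jωC
Y = (0.0007143 + j0.002497) S
|Y| = 0.002597 S → |Z| = 1/|Y| = 385.0 Ω, ∠Z = −∠Y = -74.04°

385.0 Ω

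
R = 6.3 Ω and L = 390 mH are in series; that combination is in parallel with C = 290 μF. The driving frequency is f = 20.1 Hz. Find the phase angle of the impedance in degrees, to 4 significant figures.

-81.27°

ω = 2πf = 126.3 rad/s
X_L = ωL = 49.25 Ω
X_C = 1/(ωC) = 27.30 Ω
Branch 1 (R+jX_L): Z₁ = 6.300 + j49.25 Ω, |Z₁| = 49.66 Ω
Branch 2 (−jX_C): Z₂ = −j27.30 Ω
Parallel: Z = Z₁Z₂/(Z₁+Z₂), |Z| = 59.37 Ω, ∠Z = -81.27°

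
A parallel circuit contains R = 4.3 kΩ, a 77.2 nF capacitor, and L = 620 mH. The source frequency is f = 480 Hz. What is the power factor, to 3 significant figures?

ω = 2πf = 3016 rad/s
X_L = ωL = 1870 Ω
X_C = 1/(ωC) = 4290 Ω
Parallel: admittances add. Y = 1/R + 1/(jωL) + jωC
Y = (0.000233 − j0.000302) S
|Y| = 0.000381 S → |Z| = 1/|Y| = 2620 Ω, ∠Z = −∠Y = 52.4°
cos φ = cos(52.4°) = 0.610

0.610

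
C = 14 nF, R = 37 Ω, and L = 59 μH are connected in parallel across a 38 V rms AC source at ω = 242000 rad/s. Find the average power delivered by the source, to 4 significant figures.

X_L = ωL = 14.28 Ω
X_C = 1/(ωC) = 295.2 Ω
Parallel: admittances add. Y = 1/R + 1/(jωL) + jωC
Y = (0.02703 − j0.06665) S
|Y| = 0.07192 S → |Z| = 1/|Y| = 13.90 Ω, ∠Z = −∠Y = 67.93°
I = V/|Z| = 2.733 A
P = VI cos φ = 38 × 2.733 × cos(67.93°) = 39.03 W

39.03 W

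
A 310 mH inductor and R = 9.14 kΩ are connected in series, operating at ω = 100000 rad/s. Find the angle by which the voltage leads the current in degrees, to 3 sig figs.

X_L = ωL = 31000 Ω
Z = 9140 + j31000 Ω
|Z| = √(9140² + 31000²) = 32300 Ω
∠Z = arctan(31000/9140) = 73.6°

73.6°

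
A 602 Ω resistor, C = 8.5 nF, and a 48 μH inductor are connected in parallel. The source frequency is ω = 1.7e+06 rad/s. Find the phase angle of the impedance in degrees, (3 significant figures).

X_L = ωL = 81.6 Ω
X_C = 1/(ωC) = 69.2 Ω
Parallel: admittances add. Y = 1/R + 1/(jωL) + jωC
Y = (0.00166 + j0.00220) S
|Y| = 0.00275 S → |Z| = 1/|Y| = 363 Ω, ∠Z = −∠Y = -52.9°

-52.9°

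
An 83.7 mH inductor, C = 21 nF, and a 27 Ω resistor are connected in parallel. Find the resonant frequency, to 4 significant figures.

ω₀ = 1/√(LC) = 1/√(0.0837 × 2.1e-08) = 23850 rad/s
f₀ = ω₀/(2π) = 3.796 kHz

3.796 kHz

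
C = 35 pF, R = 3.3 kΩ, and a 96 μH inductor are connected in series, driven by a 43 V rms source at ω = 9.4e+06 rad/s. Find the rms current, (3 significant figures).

10.9 mA

X_L = ωL = 902 Ω
X_C = 1/(ωC) = 3040 Ω
Net reactance X = X_L − X_C = -2140 Ω
Z = 3300 − j2140 Ω
|Z| = √(3300² + 2140²) = 3930 Ω
I = V/|Z| = 43/3930 = 10.9 mA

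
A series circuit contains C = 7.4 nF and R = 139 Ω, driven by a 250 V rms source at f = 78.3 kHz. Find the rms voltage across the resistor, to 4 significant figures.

112.9 V

ω = 2πf = 492000 rad/s
X_C = 1/(ωC) = 274.7 Ω
Z = 139.0 − j274.7 Ω
|Z| = √(139.0² + 274.7²) = 307.8 Ω
I = V/|Z| = 812.1 mA
V_R = I·|Z_R| = 0.8121 × 139.0 = 112.9 V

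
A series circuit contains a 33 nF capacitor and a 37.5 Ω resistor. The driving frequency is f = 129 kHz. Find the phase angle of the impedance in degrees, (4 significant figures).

-44.91°

ω = 2πf = 810500 rad/s
X_C = 1/(ωC) = 37.39 Ω
Z = 37.50 − j37.39 Ω
|Z| = √(37.50² + 37.39²) = 52.95 Ω
∠Z = arctan(-37.39/37.50) = -44.91°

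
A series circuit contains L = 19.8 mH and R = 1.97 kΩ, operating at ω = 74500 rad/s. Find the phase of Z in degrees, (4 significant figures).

X_L = ωL = 1475 Ω
Z = 1970 + j1475 Ω
|Z| = √(1970² + 1475²) = 2461 Ω
∠Z = arctan(1475/1970) = 36.83°

36.83°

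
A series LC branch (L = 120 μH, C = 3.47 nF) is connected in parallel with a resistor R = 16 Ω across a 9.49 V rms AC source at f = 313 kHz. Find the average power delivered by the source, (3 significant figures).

ω = 2πf = 1.967e+06 rad/s
X_L = ωL = 236 Ω
X_C = 1/(ωC) = 147 Ω
Branch 1: Z₁ = R = 16.0 Ω
Branch 2 (series LC): Z₂ = j(X_L − X_C) = j89.5 Ω
Parallel: Z = Z₁Z₂/(Z₁+Z₂), |Z| = 15.8 Ω, ∠Z = 10.1°
I = V/|Z| = 603 mA
P = VI cos φ = 9.49 × 0.603 × cos(10.1°) = 5.63 W

5.63 W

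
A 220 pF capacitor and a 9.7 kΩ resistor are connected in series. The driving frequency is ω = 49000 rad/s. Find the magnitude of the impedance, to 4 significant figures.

X_C = 1/(ωC) = 92760 Ω
Z = 9700 − j92760 Ω
|Z| = √(9700² + 92760²) = 93270 Ω

93270 Ω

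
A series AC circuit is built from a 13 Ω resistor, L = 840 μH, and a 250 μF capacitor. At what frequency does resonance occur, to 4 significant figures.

ω₀ = 1/√(LC) = 1/√(0.00084 × 0.00025) = 2182 rad/s
f₀ = ω₀/(2π) = 347.3 Hz

347.3 Hz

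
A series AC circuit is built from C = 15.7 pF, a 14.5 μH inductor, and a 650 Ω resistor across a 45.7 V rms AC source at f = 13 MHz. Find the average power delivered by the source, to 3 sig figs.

2.32 W

ω = 2πf = 8.168e+07 rad/s
X_L = ωL = 1180 Ω
X_C = 1/(ωC) = 780 Ω
Net reactance X = X_L − X_C = 405 Ω
Z = 650 + j405 Ω
|Z| = √(650² + 405²) = 766 Ω
∠Z = arctan(405/650) = 31.9°
I = V/|Z| = 59.7 mA
P = VI cos φ = 45.7 × 0.0597 × cos(31.9°) = 2.32 W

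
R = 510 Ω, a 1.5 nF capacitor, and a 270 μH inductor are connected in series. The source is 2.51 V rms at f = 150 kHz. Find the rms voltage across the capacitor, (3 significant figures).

ω = 2πf = 942500 rad/s
X_L = ωL = 254 Ω
X_C = 1/(ωC) = 707 Ω
Net reactance X = X_L − X_C = -453 Ω
Z = 510 − j453 Ω
|Z| = √(510² + 453²) = 682 Ω
I = V/|Z| = 3.68 mA
V_C = I·|Z_C| = 0.00368 × 707 = 2.60 V

2.60 V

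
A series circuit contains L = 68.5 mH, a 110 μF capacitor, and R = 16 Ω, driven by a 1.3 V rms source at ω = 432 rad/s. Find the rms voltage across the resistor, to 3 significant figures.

X_L = ωL = 29.6 Ω
X_C = 1/(ωC) = 21.0 Ω
Net reactance X = X_L − X_C = 8.55 Ω
Z = 16.0 + j8.55 Ω
|Z| = √(16.0² + 8.55²) = 18.1 Ω
I = V/|Z| = 71.7 mA
V_R = I·|Z_R| = 0.0717 × 16.0 = 1.15 V

1.15 V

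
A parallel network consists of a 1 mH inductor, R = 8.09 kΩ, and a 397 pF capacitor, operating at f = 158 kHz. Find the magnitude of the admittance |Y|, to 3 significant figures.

626 μS

ω = 2πf = 992700 rad/s
X_L = ωL = 993 Ω
X_C = 1/(ωC) = 2540 Ω
Parallel: admittances add. Y = 1/R + 1/(jωL) + jωC
Y = (0.000124 − j0.000613) S
|Y| = 0.000626 S → |Z| = 1/|Y| = 1600 Ω, ∠Z = −∠Y = 78.6°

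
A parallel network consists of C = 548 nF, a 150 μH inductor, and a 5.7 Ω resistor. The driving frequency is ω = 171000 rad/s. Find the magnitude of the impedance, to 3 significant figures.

X_L = ωL = 25.6 Ω
X_C = 1/(ωC) = 10.7 Ω
Parallel: admittances add. Y = 1/R + 1/(jωL) + jωC
Y = (0.175 + j0.0547) S
|Y| = 0.184 S → |Z| = 1/|Y| = 5.44 Ω, ∠Z = −∠Y = -17.3°

5.44 Ω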